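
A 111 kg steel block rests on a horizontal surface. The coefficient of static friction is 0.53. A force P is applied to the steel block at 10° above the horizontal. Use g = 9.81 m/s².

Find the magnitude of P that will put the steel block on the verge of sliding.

P ≈ 536 N

N = m g − P sin α (the pull lifts the steel block).
At impending slip, P cos α = μ_s N = μ_s (m g − P sin α).
Solving: P (cos α + μ_s sin α) = μ_s m g → P = 0.53×1090/(cos 10° + 0.53 sin 10°) = 577/1.077 = 536 N.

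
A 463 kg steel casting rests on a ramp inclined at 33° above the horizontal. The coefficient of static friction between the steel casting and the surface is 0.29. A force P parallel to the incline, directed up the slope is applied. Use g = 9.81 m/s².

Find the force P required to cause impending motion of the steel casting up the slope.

P ≈ 3580 N

At impending motion up the slope, friction acts down-slope at its limit: f = μ_s N.
P is parallel to the surface, so N = m g cos θ = 3810 N.
Along the incline: P = m g sin θ + μ_s N = 2470 + 0.29×3810 = 3580 N.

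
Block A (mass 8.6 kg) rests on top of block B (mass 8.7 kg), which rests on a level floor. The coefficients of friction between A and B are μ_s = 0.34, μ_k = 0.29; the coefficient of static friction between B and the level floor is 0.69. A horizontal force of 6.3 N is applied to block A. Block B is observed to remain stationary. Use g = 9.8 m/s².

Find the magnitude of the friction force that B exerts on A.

f ≈ 6.3 N

Between the blocks, N₁ = m_A g = 84.28 N.
Maximum static friction on A from B: μ_s N₁ = 0.34×84.28 = 28.66 N.
Since P = 6.3 N ≤ 28.66 N, A does not slip on B; friction on A equals P = 6.3 N.
B experiences an equal 6.3 N forward from A (third law). B is in equilibrium, so the floor supplies f₂ = 6.3 N of static friction (limit μ_s(m_A+m_B)g = 117 N, not exceeded).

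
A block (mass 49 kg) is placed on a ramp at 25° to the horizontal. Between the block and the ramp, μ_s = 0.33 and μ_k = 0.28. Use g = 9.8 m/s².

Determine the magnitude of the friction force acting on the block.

Perpendicular to the surface, N = m g cos θ = 49·9.8·cos 25° = 435.2 N.
For equilibrium along the incline, friction must balance the weight component: f = m g sin θ = 202.9 N up the slope.
Static friction can supply at most μ_s N = 143.6 N.
Since |202.9| > 143.6 N, static friction cannot hold it; the block slides down the incline and kinetic friction applies: f = μ_k N = 0.28 × 435.2 = 122 N.

f ≈ 122 N (up the incline)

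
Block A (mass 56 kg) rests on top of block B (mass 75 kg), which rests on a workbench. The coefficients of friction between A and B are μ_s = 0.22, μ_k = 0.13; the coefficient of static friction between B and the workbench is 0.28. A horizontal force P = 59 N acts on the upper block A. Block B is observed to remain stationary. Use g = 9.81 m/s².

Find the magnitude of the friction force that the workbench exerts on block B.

f ≈ 59 N

Between the blocks, N₁ = m_A g = 549.4 N.
Maximum static friction on A from B: μ_s N₁ = 0.22×549.4 = 120.9 N.
P = 59 N is within that limit, so A and B move together (both at rest); the A–B friction is simply f₁ = P = 59 N.
By Newton's third law B feels 59 N forward from A. With B stationary, the floor's static friction on B balances it: f₂ = 59 N (well within μ_s(m_A+m_B)g = 359.8 N).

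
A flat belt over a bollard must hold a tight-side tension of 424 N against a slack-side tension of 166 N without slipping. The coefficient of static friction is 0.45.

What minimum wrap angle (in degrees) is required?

β_min ≈ 119°

T₂/T₁ = e^{μβ} → β = ln(T₂/T₁)/μ.
β = ln(424/166)/0.45 = 0.9377/0.45 = 2.084 rad.
In degrees: β = 2.084 × 180/π = 119°.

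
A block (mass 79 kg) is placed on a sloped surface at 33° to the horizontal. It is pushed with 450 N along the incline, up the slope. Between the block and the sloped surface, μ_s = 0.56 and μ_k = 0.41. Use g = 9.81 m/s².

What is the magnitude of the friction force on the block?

The normal reaction is N = m g cos θ = 650 N.
The friction needed for equilibrium is m g sin θ − P = 422.1 − 450 = -27.91 N, measured positive up-slope.
Static friction can supply at most μ_s N = 364 N.
Since |-27.91| ≤ 364 N, static friction is sufficient; f equals the required value, not μ_s N.

f ≈ 27.9 N (down the incline)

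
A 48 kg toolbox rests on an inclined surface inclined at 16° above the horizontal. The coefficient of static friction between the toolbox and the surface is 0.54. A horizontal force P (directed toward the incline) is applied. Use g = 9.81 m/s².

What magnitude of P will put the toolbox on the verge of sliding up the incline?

At impending motion up the slope, friction acts down-slope at its limit: f = μ_s N.
Perpendicular to the incline: N = m g cos θ + P sin θ.
Along the incline: P cos θ = m g sin θ + μ_s N = m g sin θ + μ_s (m g cos θ + P sin θ).
Solving, P (cos θ − μ_s sin θ) = m g (sin θ + μ_s cos θ), so P = 48×9.81×(sin 16° + 0.54 cos 16°)/(cos 16° − 0.54 sin 16°) = 471×0.7947/0.8124 = 461 N.

P ≈ 461 N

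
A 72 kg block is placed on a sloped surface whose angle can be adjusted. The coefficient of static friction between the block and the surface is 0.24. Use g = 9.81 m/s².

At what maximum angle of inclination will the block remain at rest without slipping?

At the slip threshold, m g sin θ = μ_s · m g cos θ, so tan θ = μ_s.
θ_max = arctan(0.24) = 13.5°.

θ_max ≈ 13.5°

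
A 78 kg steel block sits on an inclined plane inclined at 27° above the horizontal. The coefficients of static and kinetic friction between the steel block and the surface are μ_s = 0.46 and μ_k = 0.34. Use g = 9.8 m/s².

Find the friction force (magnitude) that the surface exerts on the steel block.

f ≈ 232 N (up the incline)

The normal reaction is N = m g cos θ = 681.1 N.
Along the slope the weight component is m g sin θ = 347 N; friction must supply exactly this, acting up-slope.
The static-friction ceiling is μ_s N = 0.46 × 681.1 = 313.3 N.
Since |347| > 313.3 N, static friction cannot hold it; the steel block slides down the incline and kinetic friction applies: f = μ_k N = 0.34 × 681.1 = 232 N.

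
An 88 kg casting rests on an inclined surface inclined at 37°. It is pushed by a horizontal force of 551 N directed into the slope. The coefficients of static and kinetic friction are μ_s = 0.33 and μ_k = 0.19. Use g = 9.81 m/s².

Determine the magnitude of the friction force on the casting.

Resolve perpendicular to the incline: N = m g cos θ + P sin θ = 88×9.81×cos 37° + 551×sin 37° = 1021 N.
Along the incline, the net driving force (taking up-slope positive) is P cos θ − m g sin θ = 440 − 519.5 = -79.49 N, so equilibrium requires friction f = 79.49 N (up-slope).
Maximum static friction: μ_s N = 0.33 × 1021 = 336.9 N.
Since 79.49 N is within the 336.9 N limit, the casting stays put and friction is exactly 79.5 N.

f ≈ 79.5 N (up the incline)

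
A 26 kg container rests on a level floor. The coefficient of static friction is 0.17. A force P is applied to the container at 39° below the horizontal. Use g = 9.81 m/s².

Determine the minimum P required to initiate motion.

P ≈ 64.7 N

N = m g + P sin α (the push presses the container into the level floor).
At impending slip, P cos α = μ_s N = μ_s (m g + P sin α).
Solving: P (cos α − μ_s sin α) = μ_s m g → P = 0.17×255/(cos 39° − 0.17 sin 39°) = 43.4/0.6702 = 64.7 N.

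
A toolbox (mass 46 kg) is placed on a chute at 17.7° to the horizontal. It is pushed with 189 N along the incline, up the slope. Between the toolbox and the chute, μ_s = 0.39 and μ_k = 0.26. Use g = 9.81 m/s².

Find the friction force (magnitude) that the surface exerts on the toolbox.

The normal reaction is N = m g cos θ = 429.9 N.
Parallel to the incline, ΣF = 0 gives f = m g sin θ − P = 137.2 − 189 = -51.8 N (up-slope positive).
Maximum static friction available: μ_s N = 0.39 × 429.9 = 167.7 N.
Since |-51.8| ≤ 167.7 N, the toolbox remains in static equilibrium and friction takes exactly the required value.

f ≈ 51.8 N (down the incline)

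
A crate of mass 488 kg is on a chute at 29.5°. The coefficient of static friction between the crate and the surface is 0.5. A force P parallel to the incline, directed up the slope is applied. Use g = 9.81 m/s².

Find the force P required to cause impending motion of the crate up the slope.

P ≈ 4440 N

At impending motion up the slope, friction acts down-slope at its limit: f = μ_s N.
P is parallel to the surface, so N = m g cos θ = 4170 N.
Along the incline: P = m g sin θ + μ_s N = 2360 + 0.5×4170 = 4440 N.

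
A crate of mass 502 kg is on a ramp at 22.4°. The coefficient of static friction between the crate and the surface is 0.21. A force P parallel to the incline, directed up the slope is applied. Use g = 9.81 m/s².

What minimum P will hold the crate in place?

The crate tends to slide down (tan θ > μ_s), so at the point of impending slip friction acts up-slope at its limit: f = μ_s N.
P is parallel to the surface, so N = m g cos θ = 4550 N.
Along the incline: P + μ_s N = m g sin θ, so P = 1880 − 0.21×4550 = 920 N.

P_min ≈ 920 N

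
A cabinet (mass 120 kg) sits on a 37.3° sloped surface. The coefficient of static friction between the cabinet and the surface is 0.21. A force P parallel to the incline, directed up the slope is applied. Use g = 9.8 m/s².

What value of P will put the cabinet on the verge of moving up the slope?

P ≈ 909 N

At impending motion up the slope, friction acts down-slope at its limit: f = μ_s N.
P is parallel to the surface, so N = m g cos θ = 935 N.
Along the incline: P = m g sin θ + μ_s N = 713 + 0.21×935 = 909 N.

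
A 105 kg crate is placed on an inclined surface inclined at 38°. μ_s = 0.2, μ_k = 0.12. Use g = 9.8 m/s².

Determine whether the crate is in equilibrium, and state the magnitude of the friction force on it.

f ≈ 97.3 N

N = m g cos θ = 811 N.
Down-slope weight component: m g sin θ = 634 N.
μ_s N = 162 N.
634 > 162 N, so it slides; kinetic friction f = μ_k N = 0.12×811 = 97.3 N.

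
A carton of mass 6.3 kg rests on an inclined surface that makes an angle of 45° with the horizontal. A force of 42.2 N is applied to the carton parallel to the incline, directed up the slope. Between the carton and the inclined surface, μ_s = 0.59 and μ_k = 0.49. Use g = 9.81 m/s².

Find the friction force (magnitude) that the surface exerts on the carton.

The normal reaction is N = m g cos θ = 43.7 N.
For equilibrium along the incline the friction force must supply f = m g sin θ − P = 43.7 − 42.2 = 1.501 N (positive meaning up-slope).
Static friction can supply at most μ_s N = 25.78 N.
Since |1.501| ≤ 25.78 N, static friction is sufficient; f equals the required value, not μ_s N.

f ≈ 1.5 N (up the incline)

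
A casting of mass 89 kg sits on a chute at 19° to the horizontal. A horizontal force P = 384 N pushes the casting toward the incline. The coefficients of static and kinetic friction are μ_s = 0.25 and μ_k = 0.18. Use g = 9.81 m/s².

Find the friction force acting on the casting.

f ≈ 78.8 N (down the incline)

The horizontal push has a component P sin θ into the surface, so N = m g cos θ + P sin θ = 825.5 + 125 = 950.5 N.
Along the incline, the net driving force (taking up-slope positive) is P cos θ − m g sin θ = 363.1 − 284.3 = 78.83 N, so equilibrium requires friction f = -78.83 N (down-slope).
Maximum static friction: μ_s N = 0.25 × 950.5 = 237.6 N.
|f_req| = 78.83 ≤ 237.6 N → the casting is in equilibrium; friction equals the required value.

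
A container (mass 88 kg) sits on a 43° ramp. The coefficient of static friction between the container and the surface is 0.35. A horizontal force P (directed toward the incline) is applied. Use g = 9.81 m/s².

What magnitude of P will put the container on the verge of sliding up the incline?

P ≈ 1640 N

At impending motion up the slope, friction acts down-slope at its limit: f = μ_s N.
Perpendicular to the incline: N = m g cos θ + P sin θ.
Along the incline: P cos θ = m g sin θ + μ_s N = m g sin θ + μ_s (m g cos θ + P sin θ).
Solving, P (cos θ − μ_s sin θ) = m g (sin θ + μ_s cos θ), so P = 88×9.81×(sin 43° + 0.35 cos 43°)/(cos 43° − 0.35 sin 43°) = 863×0.938/0.4927 = 1640 N.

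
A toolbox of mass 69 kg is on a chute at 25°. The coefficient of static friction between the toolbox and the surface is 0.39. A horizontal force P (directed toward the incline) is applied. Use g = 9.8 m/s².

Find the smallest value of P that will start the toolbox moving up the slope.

P ≈ 708 N

At impending motion up the slope, friction acts down-slope at its limit: f = μ_s N.
Perpendicular to the incline: N = m g cos θ + P sin θ.
Along the incline: P cos θ = m g sin θ + μ_s N = m g sin θ + μ_s (m g cos θ + P sin θ).
Solving, P (cos θ − μ_s sin θ) = m g (sin θ + μ_s cos θ), so P = 69×9.8×(sin 25° + 0.39 cos 25°)/(cos 25° − 0.39 sin 25°) = 676×0.7761/0.7415 = 708 N.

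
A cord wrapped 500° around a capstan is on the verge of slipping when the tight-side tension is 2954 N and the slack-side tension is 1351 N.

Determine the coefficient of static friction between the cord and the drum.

T₂/T₁ = e^{μβ} → μ = ln(T₂/T₁)/β.
β = 500° = 8.727 rad.
μ = ln(2954/1351)/8.727 = ln(2.187)/8.727 = 0.0896.

μ ≈ 0.0896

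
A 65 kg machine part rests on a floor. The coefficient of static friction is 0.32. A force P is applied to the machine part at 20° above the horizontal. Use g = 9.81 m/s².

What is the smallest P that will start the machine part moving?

P ≈ 194 N

N = m g − P sin α (the pull lifts the machine part).
At impending slip, P cos α = μ_s N = μ_s (m g − P sin α).
Solving: P (cos α + μ_s sin α) = μ_s m g → P = 0.32×638/(cos 20° + 0.32 sin 20°) = 204/1.049 = 194 N.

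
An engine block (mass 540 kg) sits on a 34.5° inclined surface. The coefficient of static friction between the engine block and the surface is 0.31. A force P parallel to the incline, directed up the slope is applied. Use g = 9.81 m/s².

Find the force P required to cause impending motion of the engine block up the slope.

At impending motion up the slope, friction acts down-slope at its limit: f = μ_s N.
P is parallel to the surface, so N = m g cos θ = 4370 N.
Along the incline: P = m g sin θ + μ_s N = 3000 + 0.31×4370 = 4350 N.

P ≈ 4350 N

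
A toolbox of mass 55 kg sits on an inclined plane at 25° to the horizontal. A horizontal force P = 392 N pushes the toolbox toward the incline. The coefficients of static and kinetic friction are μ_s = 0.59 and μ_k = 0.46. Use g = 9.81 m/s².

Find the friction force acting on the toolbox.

f ≈ 127 N (down the incline)

Resolve perpendicular to the incline: N = m g cos θ + P sin θ = 55×9.81×cos 25° + 392×sin 25° = 654.7 N.
Parallel to the incline: P cos θ − m g sin θ = 355.3 − 228 = 127.2 N; the friction needed to balance this is 127.2 N acting down the slope.
Maximum static friction: μ_s N = 0.59 × 654.7 = 386.3 N.
Since 127.2 N is within the 386.3 N limit, the toolbox stays put and friction is exactly 127 N.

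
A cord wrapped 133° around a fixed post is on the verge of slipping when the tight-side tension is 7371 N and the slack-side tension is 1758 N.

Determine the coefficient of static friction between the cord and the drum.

T₂/T₁ = e^{μβ} → μ = ln(T₂/T₁)/β.
β = 133° = 2.321 rad.
μ = ln(7371/1758)/2.321 = ln(4.193)/2.321 = 0.617.

μ ≈ 0.617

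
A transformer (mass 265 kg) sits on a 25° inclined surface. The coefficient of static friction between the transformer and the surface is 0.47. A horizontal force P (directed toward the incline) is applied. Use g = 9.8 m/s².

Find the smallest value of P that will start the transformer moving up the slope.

P ≈ 3110 N

At impending motion up the slope, friction acts down-slope at its limit: f = μ_s N.
Perpendicular to the incline: N = m g cos θ + P sin θ.
Along the incline: P cos θ = m g sin θ + μ_s N = m g sin θ + μ_s (m g cos θ + P sin θ).
Solving, P (cos θ − μ_s sin θ) = m g (sin θ + μ_s cos θ), so P = 265×9.8×(sin 25° + 0.47 cos 25°)/(cos 25° − 0.47 sin 25°) = 2600×0.8486/0.7077 = 3110 N.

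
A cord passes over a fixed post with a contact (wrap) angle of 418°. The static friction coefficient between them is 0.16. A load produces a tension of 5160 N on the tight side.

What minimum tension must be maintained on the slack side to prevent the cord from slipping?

T_min ≈ 1610 N

Capstan equation at impending slip: T_tight/T_slack = e^{μβ}.
β = 418° = 7.295 rad; e^{μβ} = e^{0.16×7.295} = 3.213.
T_slack = T_tight / e^{μβ} = 5160 / 3.213 = 1610 N.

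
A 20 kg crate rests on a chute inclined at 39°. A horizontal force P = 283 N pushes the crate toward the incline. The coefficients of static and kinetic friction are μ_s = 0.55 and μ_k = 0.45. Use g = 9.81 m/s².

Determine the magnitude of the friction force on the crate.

f ≈ 96.5 N (down the incline)

Resolve perpendicular to the incline: N = m g cos θ + P sin θ = 20×9.81×cos 39° + 283×sin 39° = 330.6 N.
Parallel to the incline: P cos θ − m g sin θ = 219.9 − 123.5 = 96.46 N; the friction needed to balance this is 96.46 N acting down the slope.
Maximum static friction: μ_s N = 0.55 × 330.6 = 181.8 N.
Since 96.46 N is within the 181.8 N limit, the crate stays put and friction is exactly 96.5 N.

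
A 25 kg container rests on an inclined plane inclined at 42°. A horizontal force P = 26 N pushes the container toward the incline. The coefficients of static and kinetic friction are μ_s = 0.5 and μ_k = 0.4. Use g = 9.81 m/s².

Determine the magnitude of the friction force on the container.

Resolve perpendicular to the incline: N = m g cos θ + P sin θ = 25×9.81×cos 42° + 26×sin 42° = 199.7 N.
Parallel to the incline: P cos θ − m g sin θ = 19.32 − 164.1 = -144.8 N; the friction needed to balance this is 144.8 N acting up the slope.
Maximum static friction: μ_s N = 0.5 × 199.7 = 99.83 N.
The required 144.8 N exceeds the static limit, so the container slides down-slope and f = μ_k N = 0.4×199.7 = 79.9 N.

f ≈ 79.9 N (up the incline)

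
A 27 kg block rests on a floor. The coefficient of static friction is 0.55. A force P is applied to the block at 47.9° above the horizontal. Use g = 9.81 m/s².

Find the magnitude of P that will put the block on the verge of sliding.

N = m g − P sin α (the pull lifts the block).
At impending slip, P cos α = μ_s N = μ_s (m g − P sin α).
Solving: P (cos α + μ_s sin α) = μ_s m g → P = 0.55×265/(cos 47.9° + 0.55 sin 47.9°) = 146/1.079 = 135 N.

P ≈ 135 N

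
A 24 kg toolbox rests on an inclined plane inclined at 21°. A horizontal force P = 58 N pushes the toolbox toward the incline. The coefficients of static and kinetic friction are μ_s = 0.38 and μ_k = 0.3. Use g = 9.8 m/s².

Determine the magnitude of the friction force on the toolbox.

f ≈ 30.1 N (up the incline)

The horizontal push has a component P sin θ into the surface, so N = m g cos θ + P sin θ = 219.6 + 20.79 = 240.4 N.
Along the incline, the net driving force (taking up-slope positive) is P cos θ − m g sin θ = 54.15 − 84.29 = -30.14 N, so equilibrium requires friction f = 30.14 N (up-slope).
The limit of static friction is μ_s N = 91.34 N.
|f_req| = 30.14 ≤ 91.34 N → the toolbox is in equilibrium; friction equals the required value.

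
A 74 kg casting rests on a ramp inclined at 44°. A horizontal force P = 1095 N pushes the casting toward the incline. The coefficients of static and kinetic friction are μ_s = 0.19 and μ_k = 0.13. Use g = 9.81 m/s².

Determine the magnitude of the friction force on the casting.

f ≈ 167 N (down the incline)

Normal direction: N = m g cos θ + P sin θ = 1283 N.
Along the incline, the net driving force (taking up-slope positive) is P cos θ − m g sin θ = 787.7 − 504.3 = 283.4 N, so equilibrium requires friction f = -283.4 N (down-slope).
The limit of static friction is μ_s N = 243.7 N.
|f_req| = 283.4 > 243.7 N → the casting slides up the incline; f = μ_k N = 0.13 × 1283 = 167 N.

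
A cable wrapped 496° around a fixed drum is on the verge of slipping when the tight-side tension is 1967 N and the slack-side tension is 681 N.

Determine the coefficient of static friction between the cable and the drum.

μ ≈ 0.123

T₂/T₁ = e^{μβ} → μ = ln(T₂/T₁)/β.
β = 496° = 8.657 rad.
μ = ln(1967/681)/8.657 = ln(2.888)/8.657 = 0.123.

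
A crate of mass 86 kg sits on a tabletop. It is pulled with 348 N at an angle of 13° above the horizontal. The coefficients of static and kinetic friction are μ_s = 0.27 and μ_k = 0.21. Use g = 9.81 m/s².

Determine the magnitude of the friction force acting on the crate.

N = m g − P sin α = 843.7 − 348×sin 13° = 765.4 N.
The horizontal driving force is P cos α = 339.1 N, so equilibrium needs friction f = 339.1 N.
μ_s N = 0.27 × 765.4 = 206.7 N.
339.1 > 206.7 N → the crate slides; f = μ_k N = 0.21×765.4 = 161 N.

f ≈ 161 N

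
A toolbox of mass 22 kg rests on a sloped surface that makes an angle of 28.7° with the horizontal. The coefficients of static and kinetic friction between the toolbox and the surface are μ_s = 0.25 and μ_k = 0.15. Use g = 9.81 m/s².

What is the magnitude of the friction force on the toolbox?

Perpendicular to the surface, N = m g cos θ = 22·9.81·cos 28.7° = 189.3 N.
For equilibrium along the incline, friction must balance the weight component: f = m g sin θ = 103.6 N up the slope.
The static-friction ceiling is μ_s N = 0.25 × 189.3 = 47.33 N.
Since |103.6| > 47.33 N, static friction cannot hold it; the toolbox slides down the incline and kinetic friction applies: f = μ_k N = 0.15 × 189.3 = 28.4 N.

f ≈ 28.4 N (up the incline)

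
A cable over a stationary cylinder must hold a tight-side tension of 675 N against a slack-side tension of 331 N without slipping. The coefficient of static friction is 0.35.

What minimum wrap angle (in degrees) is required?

β_min ≈ 117°

T₂/T₁ = e^{μβ} → β = ln(T₂/T₁)/μ.
β = ln(675/331)/0.35 = 0.7126/0.35 = 2.036 rad.
In degrees: β = 2.036 × 180/π = 117°.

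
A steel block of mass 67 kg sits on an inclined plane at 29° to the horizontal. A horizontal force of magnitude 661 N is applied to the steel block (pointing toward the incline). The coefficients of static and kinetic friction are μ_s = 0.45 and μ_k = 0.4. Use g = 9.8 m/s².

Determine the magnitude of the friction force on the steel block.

f ≈ 260 N (down the incline)

Normal direction: N = m g cos θ + P sin θ = 894.7 N.
Along the incline, the net driving force (taking up-slope positive) is P cos θ − m g sin θ = 578.1 − 318.3 = 259.8 N, so equilibrium requires friction f = -259.8 N (down-slope).
The limit of static friction is μ_s N = 402.6 N.
|f_req| = 259.8 ≤ 402.6 N → the steel block is in equilibrium; friction equals the required value.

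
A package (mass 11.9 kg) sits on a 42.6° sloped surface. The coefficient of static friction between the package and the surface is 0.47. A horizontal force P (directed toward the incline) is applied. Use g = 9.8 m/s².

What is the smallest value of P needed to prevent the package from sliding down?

P_min ≈ 36.6 N

The package tends to slide down (tan θ > μ_s), so at the point of impending slip friction acts up-slope at its limit: f = μ_s N.
Perpendicular to the incline: N = m g cos θ + P sin θ.
Along the incline: P cos θ + μ_s N = m g sin θ, i.e. P cos θ + μ_s (m g cos θ + P sin θ) = m g sin θ.
Solving, P (cos θ + μ_s sin θ) = m g (sin θ − μ_s cos θ), so P = 117×0.3309/1.054 = 36.6 N.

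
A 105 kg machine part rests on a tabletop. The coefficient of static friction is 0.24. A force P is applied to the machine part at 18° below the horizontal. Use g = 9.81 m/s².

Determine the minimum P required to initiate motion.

P ≈ 282 N

N = m g + P sin α (the push presses the machine part into the tabletop).
At impending slip, P cos α = μ_s N = μ_s (m g + P sin α).
Solving: P (cos α − μ_s sin α) = μ_s m g → P = 0.24×1030/(cos 18° − 0.24 sin 18°) = 247/0.8769 = 282 N.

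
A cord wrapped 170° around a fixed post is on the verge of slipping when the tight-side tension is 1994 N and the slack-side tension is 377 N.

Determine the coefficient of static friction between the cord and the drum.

μ ≈ 0.561

T₂/T₁ = e^{μβ} → μ = ln(T₂/T₁)/β.
β = 170° = 2.967 rad.
μ = ln(1994/377)/2.967 = ln(5.289)/2.967 = 0.561.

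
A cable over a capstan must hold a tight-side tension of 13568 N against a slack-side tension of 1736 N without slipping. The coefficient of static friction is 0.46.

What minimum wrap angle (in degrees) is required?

β_min ≈ 256°

T₂/T₁ = e^{μβ} → β = ln(T₂/T₁)/μ.
β = ln(13568/1736)/0.46 = 2.056/0.46 = 4.47 rad.
In degrees: β = 4.47 × 180/π = 256°.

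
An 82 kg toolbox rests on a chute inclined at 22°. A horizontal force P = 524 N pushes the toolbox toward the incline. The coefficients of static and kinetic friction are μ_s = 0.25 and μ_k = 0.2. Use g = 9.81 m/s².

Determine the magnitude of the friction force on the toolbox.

The horizontal push has a component P sin θ into the surface, so N = m g cos θ + P sin θ = 745.8 + 196.3 = 942.1 N.
Parallel to the incline: P cos θ − m g sin θ = 485.8 − 301.3 = 184.5 N; the friction needed to balance this is 184.5 N acting down the slope.
The limit of static friction is μ_s N = 235.5 N.
Since 184.5 N is within the 235.5 N limit, the toolbox stays put and friction is exactly 185 N.

f ≈ 185 N (down the incline)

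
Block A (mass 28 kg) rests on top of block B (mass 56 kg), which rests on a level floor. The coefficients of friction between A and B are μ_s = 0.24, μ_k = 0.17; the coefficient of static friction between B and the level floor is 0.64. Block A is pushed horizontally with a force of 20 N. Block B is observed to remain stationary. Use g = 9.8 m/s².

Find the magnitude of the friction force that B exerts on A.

The normal force B exerts on A is simply A's weight, N₁ = 274.4 N.
Maximum static friction on A from B: μ_s N₁ = 0.24×274.4 = 65.86 N.
P = 20 N is within that limit, so A and B move together (both at rest); the A–B friction is simply f₁ = P = 20 N.
B experiences an equal 20 N forward from A (third law). B is in equilibrium, so the floor supplies f₂ = 20 N of static friction (limit μ_s(m_A+m_B)g = 526.8 N, not exceeded).

f ≈ 20 N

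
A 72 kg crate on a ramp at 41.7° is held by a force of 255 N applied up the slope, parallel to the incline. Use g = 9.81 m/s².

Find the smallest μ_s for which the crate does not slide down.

N = m g cos θ = 527.4 N.
Friction must make up the shortfall along the incline: f = m g sin θ − P = 469.9 − 255 = 214.9 N.
At the threshold f = μ_s N, so μ_s,min = 214.9/527.4 = 0.407.

μ_s,min ≈ 0.407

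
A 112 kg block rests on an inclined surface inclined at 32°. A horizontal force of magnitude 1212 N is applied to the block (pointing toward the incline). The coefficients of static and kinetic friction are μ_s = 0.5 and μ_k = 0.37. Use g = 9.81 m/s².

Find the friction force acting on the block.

The horizontal push has a component P sin θ into the surface, so N = m g cos θ + P sin θ = 931.8 + 642.3 = 1574 N.
Along the incline, the net driving force (taking up-slope positive) is P cos θ − m g sin θ = 1028 − 582.2 = 445.6 N, so equilibrium requires friction f = -445.6 N (down-slope).
The limit of static friction is μ_s N = 787 N.
Since 445.6 N is within the 787 N limit, the block stays put and friction is exactly 446 N.

f ≈ 446 N (down the incline)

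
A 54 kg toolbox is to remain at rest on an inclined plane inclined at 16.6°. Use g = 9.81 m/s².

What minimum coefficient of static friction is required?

μ_s,min ≈ 0.298

At the slip threshold m g sin θ = μ_s m g cos θ, so μ_s,min = tan θ.
μ_s,min = tan 16.6° = 0.298.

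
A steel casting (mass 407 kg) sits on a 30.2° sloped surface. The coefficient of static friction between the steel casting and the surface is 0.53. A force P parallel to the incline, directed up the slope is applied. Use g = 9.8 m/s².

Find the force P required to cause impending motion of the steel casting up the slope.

At impending motion up the slope, friction acts down-slope at its limit: f = μ_s N.
P is parallel to the surface, so N = m g cos θ = 3450 N.
Along the incline: P = m g sin θ + μ_s N = 2010 + 0.53×3450 = 3830 N.

P ≈ 3830 N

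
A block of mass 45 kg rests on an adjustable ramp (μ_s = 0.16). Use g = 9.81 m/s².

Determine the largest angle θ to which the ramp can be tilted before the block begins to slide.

θ_max ≈ 9.09°

At the slip threshold, m g sin θ = μ_s · m g cos θ, so tan θ = μ_s.
θ_max = arctan(0.16) = 9.09°.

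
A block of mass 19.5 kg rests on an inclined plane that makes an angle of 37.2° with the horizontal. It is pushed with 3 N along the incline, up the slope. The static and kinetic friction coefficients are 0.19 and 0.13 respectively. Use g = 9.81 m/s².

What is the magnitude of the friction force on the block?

Normal force: N = m g cos θ = 19.5 × 9.81 × cos 37.2° = 152.4 N.
The friction needed for equilibrium is m g sin θ − P = 115.7 − 3 = 112.7 N, measured positive up-slope.
Static friction can supply at most μ_s N = 28.95 N.
Since |112.7| > 28.95 N, static friction cannot hold it; the block slides down the incline and kinetic friction applies: f = μ_k N = 0.13 × 152.4 = 19.8 N.

f ≈ 19.8 N (up the incline)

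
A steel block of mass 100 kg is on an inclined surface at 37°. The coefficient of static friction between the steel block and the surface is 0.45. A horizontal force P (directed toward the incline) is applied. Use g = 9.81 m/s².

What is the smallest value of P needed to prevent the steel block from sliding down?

P_min ≈ 222 N

The steel block tends to slide down (tan θ > μ_s), so at the point of impending slip friction acts up-slope at its limit: f = μ_s N.
Perpendicular to the incline: N = m g cos θ + P sin θ.
Along the incline: P cos θ + μ_s N = m g sin θ, i.e. P cos θ + μ_s (m g cos θ + P sin θ) = m g sin θ.
Solving, P (cos θ + μ_s sin θ) = m g (sin θ − μ_s cos θ), so P = 981×0.2424/1.069 = 222 N.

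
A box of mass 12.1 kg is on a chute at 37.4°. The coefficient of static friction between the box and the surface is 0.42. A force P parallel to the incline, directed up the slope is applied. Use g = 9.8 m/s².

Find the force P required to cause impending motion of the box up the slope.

At impending motion up the slope, friction acts down-slope at its limit: f = μ_s N.
P is parallel to the surface, so N = m g cos θ = 94.2 N.
Along the incline: P = m g sin θ + μ_s N = 72 + 0.42×94.2 = 112 N.

P ≈ 112 N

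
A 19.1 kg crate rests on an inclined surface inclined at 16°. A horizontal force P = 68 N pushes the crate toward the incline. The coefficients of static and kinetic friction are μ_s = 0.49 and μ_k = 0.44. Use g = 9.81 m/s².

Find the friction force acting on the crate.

Normal direction: N = m g cos θ + P sin θ = 198.9 N.
Along the incline, the net driving force (taking up-slope positive) is P cos θ − m g sin θ = 65.37 − 51.65 = 13.72 N, so equilibrium requires friction f = -13.72 N (down-slope).
Maximum static friction: μ_s N = 0.49 × 198.9 = 97.44 N.
Since 13.72 N is within the 97.44 N limit, the crate stays put and friction is exactly 13.7 N.

f ≈ 13.7 N (down the incline)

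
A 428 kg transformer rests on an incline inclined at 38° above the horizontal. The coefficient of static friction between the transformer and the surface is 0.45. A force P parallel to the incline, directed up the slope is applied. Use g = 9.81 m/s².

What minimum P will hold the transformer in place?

The transformer tends to slide down (tan θ > μ_s), so at the point of impending slip friction acts up-slope at its limit: f = μ_s N.
P is parallel to the surface, so N = m g cos θ = 3310 N.
Along the incline: P + μ_s N = m g sin θ, so P = 2580 − 0.45×3310 = 1100 N.

P_min ≈ 1100 N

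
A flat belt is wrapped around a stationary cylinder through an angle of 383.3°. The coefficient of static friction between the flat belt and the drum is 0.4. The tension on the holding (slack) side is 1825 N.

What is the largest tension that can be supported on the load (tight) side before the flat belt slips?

At impending slip the capstan equation gives T₂/T₁ = e^{μβ} with β in radians.
β = 383.3° × π/180 = 6.69 rad.
e^{μβ} = e^{0.4×6.69} = 14.53.
T₂ = T₁ · e^{μβ} = 1825 × 14.53 = 26500 N.

T_max ≈ 26500 N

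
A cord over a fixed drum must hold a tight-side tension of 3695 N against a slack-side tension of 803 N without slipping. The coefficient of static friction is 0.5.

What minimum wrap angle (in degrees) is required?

β_min ≈ 175°

T₂/T₁ = e^{μβ} → β = ln(T₂/T₁)/μ.
β = ln(3695/803)/0.5 = 1.526/0.5 = 3.053 rad.
In degrees: β = 3.053 × 180/π = 175°.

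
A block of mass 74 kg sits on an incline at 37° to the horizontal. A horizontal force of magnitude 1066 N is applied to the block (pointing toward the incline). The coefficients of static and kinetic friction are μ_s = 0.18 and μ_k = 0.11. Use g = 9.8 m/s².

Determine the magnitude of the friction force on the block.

f ≈ 134 N (down the incline)

Normal direction: N = m g cos θ + P sin θ = 1221 N.
Parallel to the incline: P cos θ − m g sin θ = 851.3 − 436.4 = 414.9 N; the friction needed to balance this is 414.9 N acting down the slope.
The limit of static friction is μ_s N = 219.7 N.
|f_req| = 414.9 > 219.7 N → the block slides up the incline; f = μ_k N = 0.11 × 1221 = 134 N.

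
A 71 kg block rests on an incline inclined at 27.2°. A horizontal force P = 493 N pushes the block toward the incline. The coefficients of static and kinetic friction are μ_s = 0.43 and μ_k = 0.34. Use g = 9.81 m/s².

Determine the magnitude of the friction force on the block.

The horizontal push has a component P sin θ into the surface, so N = m g cos θ + P sin θ = 619.5 + 225.3 = 844.8 N.
Parallel to the incline: P cos θ − m g sin θ = 438.5 − 318.4 = 120.1 N; the friction needed to balance this is 120.1 N acting down the slope.
Maximum static friction: μ_s N = 0.43 × 844.8 = 363.3 N.
Since 120.1 N is within the 363.3 N limit, the block stays put and friction is exactly 120 N.

f ≈ 120 N (down the incline)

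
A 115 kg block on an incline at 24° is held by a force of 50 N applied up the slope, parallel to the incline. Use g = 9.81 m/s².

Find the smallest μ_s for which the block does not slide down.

N = m g cos θ = 1031 N.
Friction must make up the shortfall along the incline: f = m g sin θ − P = 458.9 − 50 = 408.9 N.
At the threshold f = μ_s N, so μ_s,min = 408.9/1031 = 0.397.

μ_s,min ≈ 0.397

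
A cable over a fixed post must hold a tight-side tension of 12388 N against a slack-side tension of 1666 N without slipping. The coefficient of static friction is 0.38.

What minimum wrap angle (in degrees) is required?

T₂/T₁ = e^{μβ} → β = ln(T₂/T₁)/μ.
β = ln(12388/1666)/0.38 = 2.006/0.38 = 5.28 rad.
In degrees: β = 5.28 × 180/π = 303°.

β_min ≈ 303°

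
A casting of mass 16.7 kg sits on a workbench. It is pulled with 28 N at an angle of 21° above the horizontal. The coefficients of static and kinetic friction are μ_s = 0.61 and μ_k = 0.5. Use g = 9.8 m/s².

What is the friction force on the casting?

f ≈ 26.1 N

Vertical equilibrium gives N = m g − P sin α = 153.6 N.
Horizontally, friction must balance P cos α = 26.14 N.
μ_s N = 0.61 × 153.6 = 93.71 N.
Since 26.14 N does not exceed the limit, the casting stays at rest and f = 26.1 N.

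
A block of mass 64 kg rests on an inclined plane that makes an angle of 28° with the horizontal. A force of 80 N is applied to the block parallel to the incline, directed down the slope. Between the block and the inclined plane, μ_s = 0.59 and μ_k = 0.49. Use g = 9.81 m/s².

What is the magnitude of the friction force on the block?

Perpendicular to the surface, N = m g cos θ = 64·9.81·cos 28° = 554.3 N.
The friction needed for equilibrium is m g sin θ + P = 294.8 + 80 = 374.8 N, measured positive up-slope.
The static-friction ceiling is μ_s N = 0.59 × 554.3 = 327.1 N.
Since |374.8| > 327.1 N, static friction cannot hold it; the block slides down the incline and kinetic friction applies: f = μ_k N = 0.49 × 554.3 = 272 N.

f ≈ 272 N (up the incline)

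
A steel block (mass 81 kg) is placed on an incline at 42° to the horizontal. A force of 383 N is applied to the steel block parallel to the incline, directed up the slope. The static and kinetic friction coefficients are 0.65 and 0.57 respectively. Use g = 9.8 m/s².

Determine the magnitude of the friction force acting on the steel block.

f ≈ 148 N (up the incline)

Normal force: N = m g cos θ = 81 × 9.8 × cos 42° = 589.9 N.
Parallel to the incline, ΣF = 0 gives f = m g sin θ − P = 531.2 − 383 = 148.2 N (up-slope positive).
The static-friction ceiling is μ_s N = 0.65 × 589.9 = 383.4 N.
Since |148.2| ≤ 383.4 N, no slip — friction simply equals what equilibrium demands.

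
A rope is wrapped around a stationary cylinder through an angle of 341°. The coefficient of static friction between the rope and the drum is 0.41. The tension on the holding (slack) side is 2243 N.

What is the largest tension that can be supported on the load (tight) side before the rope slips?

At impending slip the capstan equation gives T₂/T₁ = e^{μβ} with β in radians.
β = 341° × π/180 = 5.952 rad.
e^{μβ} = e^{0.41×5.952} = 11.47.
T₂ = T₁ · e^{μβ} = 2243 × 11.47 = 25700 N.

T_max ≈ 25700 N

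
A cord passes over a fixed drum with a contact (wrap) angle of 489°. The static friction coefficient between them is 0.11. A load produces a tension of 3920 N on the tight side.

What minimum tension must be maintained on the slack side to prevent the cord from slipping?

T_min ≈ 1530 N

Capstan equation at impending slip: T_tight/T_slack = e^{μβ}.
β = 489° = 8.535 rad; e^{μβ} = e^{0.11×8.535} = 2.557.
T_slack = T_tight / e^{μβ} = 3920 / 2.557 = 1530 N.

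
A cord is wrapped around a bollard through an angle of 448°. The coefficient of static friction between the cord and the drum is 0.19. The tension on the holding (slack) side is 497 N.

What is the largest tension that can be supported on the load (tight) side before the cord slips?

T_max ≈ 2200 N

At impending slip the capstan equation gives T₂/T₁ = e^{μβ} with β in radians.
β = 448° × π/180 = 7.819 rad.
e^{μβ} = e^{0.19×7.819} = 4.418.
T₂ = T₁ · e^{μβ} = 497 × 4.418 = 2200 N.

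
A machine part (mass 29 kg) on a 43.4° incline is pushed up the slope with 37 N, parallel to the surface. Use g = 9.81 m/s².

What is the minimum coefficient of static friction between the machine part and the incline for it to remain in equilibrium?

N = m g cos θ = 206.7 N.
Friction must make up the shortfall along the incline: f = m g sin θ − P = 195.5 − 37 = 158.5 N.
At the threshold f = μ_s N, so μ_s,min = 158.5/206.7 = 0.767.

μ_s,min ≈ 0.767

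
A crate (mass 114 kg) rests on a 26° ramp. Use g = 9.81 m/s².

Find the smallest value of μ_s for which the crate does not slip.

μ_s,min ≈ 0.488

At the slip threshold m g sin θ = μ_s m g cos θ, so μ_s,min = tan θ.
μ_s,min = tan 26° = 0.488.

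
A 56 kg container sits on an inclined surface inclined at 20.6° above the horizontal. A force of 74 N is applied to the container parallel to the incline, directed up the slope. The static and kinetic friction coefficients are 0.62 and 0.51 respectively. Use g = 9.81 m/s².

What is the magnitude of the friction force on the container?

Normal force: N = m g cos θ = 56 × 9.81 × cos 20.6° = 514.2 N.
For equilibrium along the incline the friction force must supply f = m g sin θ − P = 193.3 − 74 = 119.3 N (positive meaning up-slope).
The static-friction ceiling is μ_s N = 0.62 × 514.2 = 318.8 N.
Since |119.3| ≤ 318.8 N, no slip — friction simply equals what equilibrium demands.

f ≈ 119 N (up the incline)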